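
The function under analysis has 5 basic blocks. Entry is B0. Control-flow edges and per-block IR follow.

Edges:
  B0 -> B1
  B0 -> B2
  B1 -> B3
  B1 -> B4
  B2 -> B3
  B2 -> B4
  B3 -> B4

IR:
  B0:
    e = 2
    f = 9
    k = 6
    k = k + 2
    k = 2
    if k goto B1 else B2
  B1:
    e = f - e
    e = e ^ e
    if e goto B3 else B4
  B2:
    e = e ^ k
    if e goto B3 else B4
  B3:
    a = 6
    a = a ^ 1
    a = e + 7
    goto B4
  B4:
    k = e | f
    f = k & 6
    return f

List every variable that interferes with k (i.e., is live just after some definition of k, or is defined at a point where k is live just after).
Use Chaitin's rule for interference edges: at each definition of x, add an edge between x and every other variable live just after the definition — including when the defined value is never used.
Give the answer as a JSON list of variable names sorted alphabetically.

Block summaries:
  B0: def={e,f,k} ue=∅
  B1: def={e} ue={e,f}
  B2: def={e} ue={e,k}
  B3: def={a} ue={e}
  B4: def={f,k} ue={e,f}

Liveness:
  B0: in=∅ out={e,f,k}
  B1: in={e,f} out={e,f}
  B2: in={e,f,k} out={e,f}
  B3: in={e,f} out={e,f}
  B4: in={e,f} out=∅

Conflict graph:
  a↔{e,f}
  e↔{a,f,k}
  f↔{a,e,k}
  k↔{e,f}

N(k) = ["e", "f"]

Answer: ["e", "f"]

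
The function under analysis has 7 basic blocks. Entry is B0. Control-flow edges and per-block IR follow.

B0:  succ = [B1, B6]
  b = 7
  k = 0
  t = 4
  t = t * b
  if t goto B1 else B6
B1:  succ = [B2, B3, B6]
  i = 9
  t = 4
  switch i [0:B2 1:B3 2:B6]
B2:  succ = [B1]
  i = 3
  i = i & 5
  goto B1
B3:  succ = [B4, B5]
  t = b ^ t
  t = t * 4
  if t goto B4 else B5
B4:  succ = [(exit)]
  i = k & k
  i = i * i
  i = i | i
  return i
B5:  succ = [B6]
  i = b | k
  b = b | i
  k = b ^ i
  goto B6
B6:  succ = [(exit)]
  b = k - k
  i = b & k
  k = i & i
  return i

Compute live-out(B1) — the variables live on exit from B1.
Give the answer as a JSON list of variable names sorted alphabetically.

Answer: ["b", "k", "t"]

Analysis:
Per-block:
  B0 def {b,k,t} use ∅
  B1 def {i,t} use ∅
  B2 def {i} use ∅
  B3 def {t} use {b,t}
  B4 def {i} use {k}
  B5 def {b,i,k} use {b,k}
  B6 def {b,i,k} use {k}

Live sets:
  B0: in=∅ out={b,k}
  B1: in={b,k} out={b,k,t}
  B2: in={b,k} out={b,k}
  B3: in={b,k,t} out={b,k}
  B4: in={k} out=∅
  B5: in={b,k} out={k}
  B6: in={k} out=∅

live-out(B1) = ["b", "k", "t"]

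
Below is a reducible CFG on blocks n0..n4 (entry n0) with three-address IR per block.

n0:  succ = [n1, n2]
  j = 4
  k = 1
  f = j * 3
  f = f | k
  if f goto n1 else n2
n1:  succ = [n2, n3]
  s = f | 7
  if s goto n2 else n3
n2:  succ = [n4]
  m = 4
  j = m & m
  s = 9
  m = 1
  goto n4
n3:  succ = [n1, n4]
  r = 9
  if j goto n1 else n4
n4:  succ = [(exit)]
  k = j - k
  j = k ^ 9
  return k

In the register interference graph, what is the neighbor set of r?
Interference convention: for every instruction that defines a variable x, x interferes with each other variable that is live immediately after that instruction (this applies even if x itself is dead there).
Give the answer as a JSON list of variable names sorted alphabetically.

Per-block:
  n0: {f,j,k} / ∅
  n1: {s} / {f}
  n2: {j,m,s} / ∅
  n3: {r} / {j}
  n4: {j,k} / {j,k}

Backward fixpoint:
  n0 li=∅ lo={f,j,k}
  n1 li={f,j,k} lo={f,j,k}
  n2 li={k} lo={j,k}
  n3 li={f,j,k} lo={f,j,k}
  n4 li={j,k} lo=∅

Interference:
  f: {j,k,r,s}
  j: {f,k,m,r,s}
  k: {f,j,m,r,s}
  m: {j,k}
  r: {f,j,k}
  s: {f,j,k}

N(r) = ["f", "j", "k"]

Answer: ["f", "j", "k"]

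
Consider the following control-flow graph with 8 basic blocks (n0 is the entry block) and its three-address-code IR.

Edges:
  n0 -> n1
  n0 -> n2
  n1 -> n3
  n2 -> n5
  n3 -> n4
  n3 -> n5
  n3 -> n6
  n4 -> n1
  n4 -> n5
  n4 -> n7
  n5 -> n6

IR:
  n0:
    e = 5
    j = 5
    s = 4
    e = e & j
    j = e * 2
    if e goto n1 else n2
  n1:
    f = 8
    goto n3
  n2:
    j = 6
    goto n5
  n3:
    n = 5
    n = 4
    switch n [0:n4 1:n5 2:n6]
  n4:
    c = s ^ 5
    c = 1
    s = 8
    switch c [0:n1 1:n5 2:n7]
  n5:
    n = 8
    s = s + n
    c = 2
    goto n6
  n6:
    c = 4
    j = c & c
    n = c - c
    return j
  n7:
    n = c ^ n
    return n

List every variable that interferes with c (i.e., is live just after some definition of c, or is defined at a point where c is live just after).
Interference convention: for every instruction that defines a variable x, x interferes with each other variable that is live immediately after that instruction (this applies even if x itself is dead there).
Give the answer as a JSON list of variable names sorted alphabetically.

Per-block:
  n0 def {e,j,s} use ∅
  n1 def {f} use ∅
  n2 def {j} use ∅
  n3 def {n} use ∅
  n4 def {c,s} use {s}
  n5 def {c,n,s} use {s}
  n6 def {c,j,n} use ∅
  n7 def {n} use {c,n}

Backward fixpoint:
  n0: in=∅ out={s}
  n1: in={s} out={s}
  n2: in={s} out={s}
  n3: in={s} out={n,s}
  n4: in={n,s} out={c,n,s}
  n5: in={s} out=∅
  n6: in=∅ out=∅
  n7: in={c,n} out=∅

Interfere edges:
  c — {j,n,s}
  e — {j,s}
  f — {s}
  j — {c,e,n,s}
  n — {c,j,s}
  s — {c,e,f,j,n}

N(c) = ["j", "n", "s"]

Answer: ["j", "n", "s"]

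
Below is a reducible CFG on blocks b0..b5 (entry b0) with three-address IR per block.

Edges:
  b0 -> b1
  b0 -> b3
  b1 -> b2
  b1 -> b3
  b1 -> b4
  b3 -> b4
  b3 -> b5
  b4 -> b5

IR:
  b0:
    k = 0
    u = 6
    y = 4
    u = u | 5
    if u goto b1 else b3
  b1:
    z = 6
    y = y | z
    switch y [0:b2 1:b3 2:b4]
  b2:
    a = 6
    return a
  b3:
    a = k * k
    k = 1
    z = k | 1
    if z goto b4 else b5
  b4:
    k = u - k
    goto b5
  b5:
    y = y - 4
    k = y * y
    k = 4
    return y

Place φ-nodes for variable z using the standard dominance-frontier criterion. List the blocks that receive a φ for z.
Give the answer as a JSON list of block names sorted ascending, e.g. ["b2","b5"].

Answer: ["b3", "b4", "b5"]

Working:
idom tree: b1←b0 b2←b1 b3←b0 b4←b0 b5←b0
Dom at joins:
  b3: preds {b0,b1}: {b0} ∩ {b0,b1} = {b0}; idom=b0
  b4: preds {b1,b3}: {b0,b1} ∩ {b0,b3} = {b0}; idom=b0
  b5: preds {b3,b4}: {b0,b3} ∩ {b0,b4} = {b0}; idom=b0

DF walk-up:
  b3←b0: walk · to b0
  b3←b1: walk b1 to b0
  b4←b1: walk b1 to b0
  b4←b3: walk b3 to b0
  b5←b3: walk b3 to b0
  b5←b4: walk b4 to b0
  DF(b0)=∅
  DF(b1)={b3,b4}
  DF(b2)=∅
  DF(b3)={b4,b5}
  DF(b4)={b5}
  DF(b5)=∅

φ for z: defs {b1,b3}
  DF⁺ = {b3,b4,b5}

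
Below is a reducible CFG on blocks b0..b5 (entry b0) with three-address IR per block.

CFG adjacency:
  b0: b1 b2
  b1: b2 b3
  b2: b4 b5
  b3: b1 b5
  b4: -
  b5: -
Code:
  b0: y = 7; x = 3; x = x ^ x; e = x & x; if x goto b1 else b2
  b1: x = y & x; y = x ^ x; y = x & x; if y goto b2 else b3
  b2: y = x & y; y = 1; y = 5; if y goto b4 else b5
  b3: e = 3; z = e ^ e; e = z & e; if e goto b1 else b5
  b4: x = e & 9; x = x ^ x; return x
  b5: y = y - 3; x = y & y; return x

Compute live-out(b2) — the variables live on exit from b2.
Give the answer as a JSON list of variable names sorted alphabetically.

Answer: ["e", "y"]

Analysis:
Block summaries:
  b0 def {e,x,y} use ∅
  b1 def {x,y} use {x,y}
  b2 def {y} use {x,y}
  b3 def {e,z} use ∅
  b4 def {x} use {e}
  b5 def {x,y} use {y}

Backward fixpoint:
  b0: in=∅ out={e,x,y}
  b1: in={e,x,y} out={e,x,y}
  b2: in={e,x,y} out={e,y}
  b3: in={x,y} out={e,x,y}
  b4: in={e} out=∅
  b5: in={y} out=∅

live-out(b2) = ["e", "y"]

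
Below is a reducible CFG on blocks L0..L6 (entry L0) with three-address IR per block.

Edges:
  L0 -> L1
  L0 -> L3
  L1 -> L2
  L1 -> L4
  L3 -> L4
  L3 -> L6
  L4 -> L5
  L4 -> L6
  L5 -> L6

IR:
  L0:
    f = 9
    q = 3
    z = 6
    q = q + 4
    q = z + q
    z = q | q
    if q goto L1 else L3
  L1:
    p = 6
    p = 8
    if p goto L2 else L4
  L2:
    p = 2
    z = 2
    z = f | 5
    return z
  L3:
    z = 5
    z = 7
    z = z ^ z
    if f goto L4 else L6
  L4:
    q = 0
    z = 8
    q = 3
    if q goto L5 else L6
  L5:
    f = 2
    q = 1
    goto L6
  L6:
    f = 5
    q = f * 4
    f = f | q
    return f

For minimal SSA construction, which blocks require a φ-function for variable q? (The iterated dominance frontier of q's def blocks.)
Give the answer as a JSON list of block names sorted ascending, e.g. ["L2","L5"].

Answer: ["L6"]

Working:
idom tree: L1←L0 L2←L1 L3←L0 L4←L0 L5←L4 L6←L0
Dom at joins:
  L4: preds {L1,L3}: {L0,L1} ∩ {L0,L3} = {L0}; idom=L0
  L6: preds {L3,L4,L5}: {L0,L3} ∩ {L0,L4} ∩ {L0,L4,L5} = {L0}; idom=L0

DF derivation:
  join L4 pred L1: L1 stop@L0
  join L4 pred L3: L3 stop@L0
  join L6 pred L3: L3 stop@L0
  join L6 pred L4: L4 stop@L0
  join L6 pred L5: L5→L4 stop@L0
  DF(L0)=∅
  DF(L1)={L4}
  DF(L2)=∅
  DF(L3)={L4,L6}
  DF(L4)={L6}
  DF(L5)={L6}
  DF(L6)=∅

φ for q: defs {L0,L4,L5,L6}
  DF⁺ = {L6}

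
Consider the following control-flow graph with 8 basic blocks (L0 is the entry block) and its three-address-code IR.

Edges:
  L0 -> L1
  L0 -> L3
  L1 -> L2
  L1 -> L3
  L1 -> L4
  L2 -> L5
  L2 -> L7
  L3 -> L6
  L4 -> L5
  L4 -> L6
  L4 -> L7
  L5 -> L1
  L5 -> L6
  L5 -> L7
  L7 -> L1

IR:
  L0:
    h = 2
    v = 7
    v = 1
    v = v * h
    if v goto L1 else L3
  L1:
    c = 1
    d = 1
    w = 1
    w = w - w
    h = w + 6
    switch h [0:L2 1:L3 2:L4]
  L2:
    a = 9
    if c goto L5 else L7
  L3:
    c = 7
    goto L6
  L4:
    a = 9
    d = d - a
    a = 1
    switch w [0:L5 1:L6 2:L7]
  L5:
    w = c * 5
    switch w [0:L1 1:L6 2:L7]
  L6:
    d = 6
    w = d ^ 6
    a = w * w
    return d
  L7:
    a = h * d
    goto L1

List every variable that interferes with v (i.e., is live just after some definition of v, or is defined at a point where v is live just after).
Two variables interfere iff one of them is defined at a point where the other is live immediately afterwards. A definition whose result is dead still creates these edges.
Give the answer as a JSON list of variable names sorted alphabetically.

Per-block:
  L0: def={h,v} ue=∅
  L1: def={c,d,h,w} ue=∅
  L2: def={a} ue={c}
  L3: def={c} ue=∅
  L4: def={a,d} ue={d,w}
  L5: def={w} ue={c}
  L6: def={a,d,w} ue=∅
  L7: def={a} ue={d,h}

Liveness:
  live L0: ∅→∅
  live L1: ∅→{c,d,h,w}
  live L2: {c,d,h}→{c,d,h}
  live L3: ∅→∅
  live L4: {c,d,h,w}→{c,d,h}
  live L5: {c,d,h}→{d,h}
  live L6: ∅→∅
  live L7: {d,h}→∅

Conflict graph:
  a↔{c,d,h,w}
  c↔{a,d,h,w}
  d↔{a,c,h,w}
  h↔{a,c,d,v,w}
  v↔{h}
  w↔{a,c,d,h}

N(v) = ["h"]

Answer: ["h"]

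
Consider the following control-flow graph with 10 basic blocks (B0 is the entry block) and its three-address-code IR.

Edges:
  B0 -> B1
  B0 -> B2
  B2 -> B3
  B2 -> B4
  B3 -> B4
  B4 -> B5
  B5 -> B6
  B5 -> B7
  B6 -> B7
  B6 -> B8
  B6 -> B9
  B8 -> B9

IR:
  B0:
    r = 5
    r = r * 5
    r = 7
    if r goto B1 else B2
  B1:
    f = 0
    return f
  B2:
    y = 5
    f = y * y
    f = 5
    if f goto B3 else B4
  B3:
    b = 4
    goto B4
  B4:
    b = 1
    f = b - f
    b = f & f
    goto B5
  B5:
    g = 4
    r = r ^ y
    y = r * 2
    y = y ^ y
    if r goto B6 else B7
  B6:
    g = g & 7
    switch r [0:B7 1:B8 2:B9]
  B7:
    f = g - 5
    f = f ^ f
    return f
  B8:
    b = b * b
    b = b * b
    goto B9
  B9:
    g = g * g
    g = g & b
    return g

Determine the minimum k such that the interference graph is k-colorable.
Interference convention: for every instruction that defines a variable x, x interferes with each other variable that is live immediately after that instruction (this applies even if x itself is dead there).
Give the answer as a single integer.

Answer: 4

Working:
Block summaries:
  B0: {r} / ∅
  B1: {f} / ∅
  B2: {f,y} / ∅
  B3: {b} / ∅
  B4: {b,f} / {f}
  B5: {g,r,y} / {r,y}
  B6: {g} / {g,r}
  B7: {f} / {g}
  B8: {b} / {b}
  B9: {g} / {b,g}

Live sets:
  B0: in=∅ out={r}
  B1: in=∅ out=∅
  B2: in={r} out={f,r,y}
  B3: in={f,r,y} out={f,r,y}
  B4: in={f,r,y} out={b,r,y}
  B5: in={b,r,y} out={b,g,r}
  B6: in={b,g,r} out={b,g}
  B7: in={g} out=∅
  B8: in={b,g} out={b,g}
  B9: in={b,g} out=∅

Conflict graph:
  b↔{f,g,r,y}
  f↔{b,r,y}
  g↔{b,r,y}
  r↔{b,f,g,y}
  y↔{b,f,g,r}

Registers:
  clique {b,f,r,y} ⇒ need ≥ 4
  assign b→R0 f→R3 g→R3 r→R1 y→R2 — no edge inside a register ⇒ χ ≤ 4
  χ = 4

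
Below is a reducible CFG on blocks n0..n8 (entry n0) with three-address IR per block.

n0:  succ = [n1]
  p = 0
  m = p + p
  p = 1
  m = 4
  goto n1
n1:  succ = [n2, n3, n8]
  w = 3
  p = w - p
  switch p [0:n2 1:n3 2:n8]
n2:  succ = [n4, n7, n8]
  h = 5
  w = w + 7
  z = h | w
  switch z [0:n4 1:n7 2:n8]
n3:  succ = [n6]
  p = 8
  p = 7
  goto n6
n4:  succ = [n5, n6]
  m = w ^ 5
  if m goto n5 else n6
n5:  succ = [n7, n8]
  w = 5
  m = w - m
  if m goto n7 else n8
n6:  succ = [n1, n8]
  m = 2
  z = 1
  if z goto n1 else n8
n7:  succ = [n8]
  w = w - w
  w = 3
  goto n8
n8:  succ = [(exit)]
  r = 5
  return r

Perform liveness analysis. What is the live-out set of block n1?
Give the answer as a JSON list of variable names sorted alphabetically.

Block summaries:
  n0 def {m,p} use ∅
  n1 def {p,w} use {p}
  n2 def {h,w,z} use {w}
  n3 def {p} use ∅
  n4 def {m} use {w}
  n5 def {m,w} use {m}
  n6 def {m,z} use ∅
  n7 def {w} use {w}
  n8 def {r} use ∅

Backward fixpoint:
  n0: in=∅ out={p}
  n1: in={p} out={p,w}
  n2: in={p,w} out={p,w}
  n3: in=∅ out={p}
  n4: in={p,w} out={m,p}
  n5: in={m} out={w}
  n6: in={p} out={p}
  n7: in={w} out=∅
  n8: in=∅ out=∅

live-out(n1) = ["p", "w"]

Answer: ["p", "w"]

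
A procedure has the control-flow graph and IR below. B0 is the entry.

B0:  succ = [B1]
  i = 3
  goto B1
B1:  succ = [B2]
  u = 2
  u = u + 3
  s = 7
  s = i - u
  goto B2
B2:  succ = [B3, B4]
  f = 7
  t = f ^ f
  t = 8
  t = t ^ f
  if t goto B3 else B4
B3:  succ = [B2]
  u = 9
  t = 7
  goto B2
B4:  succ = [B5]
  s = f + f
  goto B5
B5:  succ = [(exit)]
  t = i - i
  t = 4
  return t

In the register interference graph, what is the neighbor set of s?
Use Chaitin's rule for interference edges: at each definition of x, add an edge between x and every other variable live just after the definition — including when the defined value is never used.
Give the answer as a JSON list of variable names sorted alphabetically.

Answer: ["i", "u"]

Working:
Per-block:
  B0: {i} / ∅
  B1: {s,u} / {i}
  B2: {f,t} / ∅
  B3: {t,u} / ∅
  B4: {s} / {f}
  B5: {t} / {i}

Live sets:
  live B0: ∅→{i}
  live B1: {i}→{i}
  live B2: {i}→{f,i}
  live B3: {i}→{i}
  live B4: {f,i}→{i}
  live B5: {i}→∅

Interference:
  f — {i,t}
  i — {f,s,t,u}
  s — {i,u}
  t — {f,i}
  u — {i,s}

N(s) = ["i", "u"]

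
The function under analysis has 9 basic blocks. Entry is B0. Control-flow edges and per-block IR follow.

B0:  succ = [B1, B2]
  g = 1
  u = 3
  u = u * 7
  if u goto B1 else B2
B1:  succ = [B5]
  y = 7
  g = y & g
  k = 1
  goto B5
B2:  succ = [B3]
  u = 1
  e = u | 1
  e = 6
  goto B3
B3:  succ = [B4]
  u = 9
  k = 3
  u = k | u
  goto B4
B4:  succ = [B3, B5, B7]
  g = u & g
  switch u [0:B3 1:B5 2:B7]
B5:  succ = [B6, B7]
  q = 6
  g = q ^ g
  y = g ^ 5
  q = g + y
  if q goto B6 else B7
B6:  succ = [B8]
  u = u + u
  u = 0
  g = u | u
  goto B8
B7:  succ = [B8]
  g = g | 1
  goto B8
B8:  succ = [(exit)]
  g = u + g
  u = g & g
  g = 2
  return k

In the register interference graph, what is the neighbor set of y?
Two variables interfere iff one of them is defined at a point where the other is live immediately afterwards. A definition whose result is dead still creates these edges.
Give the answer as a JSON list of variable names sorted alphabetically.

Block summaries:
  B0: def={g,u} ue=∅
  B1: def={g,k,y} ue={g}
  B2: def={e,u} ue=∅
  B3: def={k,u} ue=∅
  B4: def={g} ue={g,u}
  B5: def={g,q,y} ue={g}
  B6: def={g,u} ue={u}
  B7: def={g} ue={g}
  B8: def={g,u} ue={g,k,u}

Backward fixpoint:
  B0: in=∅ out={g,u}
  B1: in={g,u} out={g,k,u}
  B2: in={g} out={g}
  B3: in={g} out={g,k,u}
  B4: in={g,k,u} out={g,k,u}
  B5: in={g,k,u} out={g,k,u}
  B6: in={k,u} out={g,k,u}
  B7: in={g,k,u} out={g,k,u}
  B8: in={g,k,u} out=∅

Conflict graph:
  e — {g}
  g — {e,k,q,u,y}
  k — {g,q,u,y}
  q — {g,k,u}
  u — {g,k,q,y}
  y — {g,k,u}

N(y) = ["g", "k", "u"]

Answer: ["g", "k", "u"]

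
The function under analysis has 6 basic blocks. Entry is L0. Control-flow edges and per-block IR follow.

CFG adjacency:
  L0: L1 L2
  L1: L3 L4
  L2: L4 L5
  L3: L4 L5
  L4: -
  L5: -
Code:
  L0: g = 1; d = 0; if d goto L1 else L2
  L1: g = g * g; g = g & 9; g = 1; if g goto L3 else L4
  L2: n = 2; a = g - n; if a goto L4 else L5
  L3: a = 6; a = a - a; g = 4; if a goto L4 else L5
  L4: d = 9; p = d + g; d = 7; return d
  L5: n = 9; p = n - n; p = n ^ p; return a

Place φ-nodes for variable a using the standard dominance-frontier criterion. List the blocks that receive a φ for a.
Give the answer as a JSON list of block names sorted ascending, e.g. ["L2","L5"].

idom tree: L1←L0 L2←L0 L3←L1 L4←L0 L5←L0
Dom at joins:
  L4: preds {L1,L2,L3}: {L0,L1} ∩ {L0,L2} ∩ {L0,L1,L3} = {L0}; idom=L0
  L5: preds {L2,L3}: {L0,L2} ∩ {L0,L1,L3} = {L0}; idom=L0

Frontier:
  L4←L1: walk L1 to L0
  L4←L2: walk L2 to L0
  L4←L3: walk L3→L1 to L0
  L5←L2: walk L2 to L0
  L5←L3: walk L3→L1 to L0
  L0 → ∅
  L1 → {L4,L5}
  L2 → {L4,L5}
  L3 → {L4,L5}
  L4 → ∅
  L5 → ∅

φ for a: defs {L2,L3}
  DF⁺ = {L4,L5}

Answer: ["L4", "L5"]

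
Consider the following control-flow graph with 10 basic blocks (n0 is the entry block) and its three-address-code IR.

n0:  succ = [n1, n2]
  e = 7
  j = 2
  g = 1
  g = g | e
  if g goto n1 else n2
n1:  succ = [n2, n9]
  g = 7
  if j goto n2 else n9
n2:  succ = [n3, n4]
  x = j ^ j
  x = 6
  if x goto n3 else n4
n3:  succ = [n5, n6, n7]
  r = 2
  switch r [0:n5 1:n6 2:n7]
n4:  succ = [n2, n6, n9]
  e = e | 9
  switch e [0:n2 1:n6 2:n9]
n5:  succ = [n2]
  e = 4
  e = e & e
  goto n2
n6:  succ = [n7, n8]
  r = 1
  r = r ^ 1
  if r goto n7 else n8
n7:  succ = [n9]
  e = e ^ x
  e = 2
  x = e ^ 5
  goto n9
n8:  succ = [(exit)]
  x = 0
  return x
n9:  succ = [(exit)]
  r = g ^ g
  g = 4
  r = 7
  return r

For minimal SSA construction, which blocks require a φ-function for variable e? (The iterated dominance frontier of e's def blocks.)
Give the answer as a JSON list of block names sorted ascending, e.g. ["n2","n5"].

idom tree: n1←n0 n2←n0 n3←n2 n4←n2 n5←n3 n6←n2 n7←n2 n8←n6 n9←n0
Dom at joins:
  n2: preds {n0,n1,n4,n5}: {n0} ∩ {n0,n1} ∩ {n0,n2,n4} ∩ {n0,n2,n3,n5} = {n0}; idom=n0
  n6: preds {n3,n4}: {n0,n2,n3} ∩ {n0,n2,n4} = {n0,n2}; idom=n2
  n7: preds {n3,n6}: {n0,n2,n3} ∩ {n0,n2,n6} = {n0,n2}; idom=n2
  n9: preds {n1,n4,n7}: {n0,n1} ∩ {n0,n2,n4} ∩ {n0,n2,n7} = {n0}; idom=n0

Frontier:
  n2←n0: walk · to n0
  n2←n1: walk n1 to n0
  n2←n4: walk n4→n2 to n0
  n2←n5: walk n5→n3→n2 to n0
  n6←n3: walk n3 to n2
  n6←n4: walk n4 to n2
  n7←n3: walk n3 to n2
  n7←n6: walk n6 to n2
  n9←n1: walk n1 to n0
  n9←n4: walk n4→n2 to n0
  n9←n7: walk n7→n2 to n0
  n0 → ∅
  n1 → {n2,n9}
  n2 → {n2,n9}
  n3 → {n2,n6,n7}
  n4 → {n2,n6,n9}
  n5 → {n2}
  n6 → {n7}
  n7 → {n9}
  n8 → ∅
  n9 → ∅

φ for e: defs {n0,n4,n5,n7}
  DF⁺ = {n2,n6,n7,n9}

Answer: ["n2", "n6", "n7", "n9"]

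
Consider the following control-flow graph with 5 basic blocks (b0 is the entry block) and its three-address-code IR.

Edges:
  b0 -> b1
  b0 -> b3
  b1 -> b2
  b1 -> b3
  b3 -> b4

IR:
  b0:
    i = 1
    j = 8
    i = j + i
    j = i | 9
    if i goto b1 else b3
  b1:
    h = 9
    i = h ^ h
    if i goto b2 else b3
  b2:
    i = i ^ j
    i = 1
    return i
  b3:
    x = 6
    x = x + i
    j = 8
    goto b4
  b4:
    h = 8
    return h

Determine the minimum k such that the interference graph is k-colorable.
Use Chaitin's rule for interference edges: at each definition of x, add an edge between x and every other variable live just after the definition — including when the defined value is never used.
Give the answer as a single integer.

Block summaries:
  b0: {i,j} / ∅
  b1: {h,i} / ∅
  b2: {i} / {i,j}
  b3: {j,x} / {i}
  b4: {h} / ∅

Liveness:
  b0: in=∅ out={i,j}
  b1: in={j} out={i,j}
  b2: in={i,j} out=∅
  b3: in={i} out=∅
  b4: in=∅ out=∅

Conflict graph:
  h — {j}
  i — {j,x}
  j — {h,i}
  x — {i}

Colouring:
  clique {h,j} ⇒ need ≥ 2
  2-colouring: r0={h,i}  r1={j,x}
  χ = 2

Answer: 2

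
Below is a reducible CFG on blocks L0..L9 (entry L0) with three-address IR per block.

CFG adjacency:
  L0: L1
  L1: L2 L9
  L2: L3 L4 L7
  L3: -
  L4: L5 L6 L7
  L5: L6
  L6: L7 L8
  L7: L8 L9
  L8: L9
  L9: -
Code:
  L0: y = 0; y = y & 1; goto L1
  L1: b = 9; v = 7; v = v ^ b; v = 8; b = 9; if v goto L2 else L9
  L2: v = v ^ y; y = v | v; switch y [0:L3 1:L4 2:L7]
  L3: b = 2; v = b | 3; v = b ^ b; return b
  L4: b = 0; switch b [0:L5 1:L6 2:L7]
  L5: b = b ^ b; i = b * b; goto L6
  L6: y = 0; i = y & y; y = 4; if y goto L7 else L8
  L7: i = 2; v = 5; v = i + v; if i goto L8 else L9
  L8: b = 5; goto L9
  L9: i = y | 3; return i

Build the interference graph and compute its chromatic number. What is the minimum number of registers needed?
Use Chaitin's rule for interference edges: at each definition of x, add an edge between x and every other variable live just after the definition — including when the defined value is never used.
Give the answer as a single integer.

Per-block:
  L0 def {y} use ∅
  L1 def {b,v} use ∅
  L2 def {v,y} use {v,y}
  L3 def {b,v} use ∅
  L4 def {b} use ∅
  L5 def {b,i} use {b}
  L6 def {i,y} use ∅
  L7 def {i,v} use ∅
  L8 def {b} use ∅
  L9 def {i} use {y}

Live sets:
  L0 li=∅ lo={y}
  L1 li={y} lo={v,y}
  L2 li={v,y} lo={y}
  L3 li=∅ lo=∅
  L4 li={y} lo={b,y}
  L5 li={b} lo=∅
  L6 li=∅ lo={y}
  L7 li={y} lo={y}
  L8 li={y} lo={y}
  L9 li={y} lo=∅

Conflict graph:
  b — {v,y}
  i — {v,y}
  v — {b,i,y}
  y — {b,i,v}

Colouring:
  lower bound: {b,v,y} mutually conflict ⇒ χ ≥ 3
  3-colouring: r0={v}  r1={y}  r2={b,i}
  χ = 3

Answer: 3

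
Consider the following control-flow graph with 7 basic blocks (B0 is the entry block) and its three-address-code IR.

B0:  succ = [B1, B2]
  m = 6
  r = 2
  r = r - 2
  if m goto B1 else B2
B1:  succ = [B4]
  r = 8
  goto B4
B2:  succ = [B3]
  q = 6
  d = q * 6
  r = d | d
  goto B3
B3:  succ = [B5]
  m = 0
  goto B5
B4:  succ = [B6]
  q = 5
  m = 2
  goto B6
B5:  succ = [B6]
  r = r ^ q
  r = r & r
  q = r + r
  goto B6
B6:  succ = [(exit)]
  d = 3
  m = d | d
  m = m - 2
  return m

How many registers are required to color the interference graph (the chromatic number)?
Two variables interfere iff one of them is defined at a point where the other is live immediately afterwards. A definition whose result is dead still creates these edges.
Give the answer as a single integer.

Answer: 3

Derivation:
Per-block:
  B0: def={m,r} ue=∅
  B1: def={r} ue=∅
  B2: def={d,q,r} ue=∅
  B3: def={m} ue=∅
  B4: def={m,q} ue=∅
  B5: def={q,r} ue={q,r}
  B6: def={d,m} ue=∅

Liveness:
  B0 li=∅ lo=∅
  B1 li=∅ lo=∅
  B2 li=∅ lo={q,r}
  B3 li={q,r} lo={q,r}
  B4 li=∅ lo=∅
  B5 li={q,r} lo=∅
  B6 li=∅ lo=∅

Interference:
  d — {q}
  m — {q,r}
  q — {d,m,r}
  r — {m,q}

Chromatic number:
  clique {m,q,r} ⇒ need ≥ 3
  3-colouring: c0={q}  c1={d,m}  c2={r}
  χ = 3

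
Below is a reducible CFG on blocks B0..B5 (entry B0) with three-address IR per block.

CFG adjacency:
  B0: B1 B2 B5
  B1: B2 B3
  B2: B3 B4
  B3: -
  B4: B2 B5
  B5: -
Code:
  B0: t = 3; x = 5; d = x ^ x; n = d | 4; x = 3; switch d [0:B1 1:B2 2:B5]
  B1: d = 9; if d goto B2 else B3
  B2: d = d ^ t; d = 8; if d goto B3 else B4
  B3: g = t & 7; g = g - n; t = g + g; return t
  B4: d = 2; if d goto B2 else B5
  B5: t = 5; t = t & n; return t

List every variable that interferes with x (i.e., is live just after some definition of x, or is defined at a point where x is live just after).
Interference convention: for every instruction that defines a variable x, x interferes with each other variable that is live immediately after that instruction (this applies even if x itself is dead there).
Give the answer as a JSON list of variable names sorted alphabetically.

Answer: ["d", "n", "t"]

Derivation:
def/use:
  B0 def {d,n,t,x} use ∅
  B1 def {d} use ∅
  B2 def {d} use {d,t}
  B3 def {g,t} use {n,t}
  B4 def {d} use ∅
  B5 def {t} use {n}

Backward fixpoint:
  live B0: ∅→{d,n,t}
  live B1: {n,t}→{d,n,t}
  live B2: {d,n,t}→{n,t}
  live B3: {n,t}→∅
  live B4: {n,t}→{d,n,t}
  live B5: {n}→∅

Conflict graph:
  d — {n,t,x}
  g — {n}
  n — {d,g,t,x}
  t — {d,n,x}
  x — {d,n,t}

N(x) = ["d", "n", "t"]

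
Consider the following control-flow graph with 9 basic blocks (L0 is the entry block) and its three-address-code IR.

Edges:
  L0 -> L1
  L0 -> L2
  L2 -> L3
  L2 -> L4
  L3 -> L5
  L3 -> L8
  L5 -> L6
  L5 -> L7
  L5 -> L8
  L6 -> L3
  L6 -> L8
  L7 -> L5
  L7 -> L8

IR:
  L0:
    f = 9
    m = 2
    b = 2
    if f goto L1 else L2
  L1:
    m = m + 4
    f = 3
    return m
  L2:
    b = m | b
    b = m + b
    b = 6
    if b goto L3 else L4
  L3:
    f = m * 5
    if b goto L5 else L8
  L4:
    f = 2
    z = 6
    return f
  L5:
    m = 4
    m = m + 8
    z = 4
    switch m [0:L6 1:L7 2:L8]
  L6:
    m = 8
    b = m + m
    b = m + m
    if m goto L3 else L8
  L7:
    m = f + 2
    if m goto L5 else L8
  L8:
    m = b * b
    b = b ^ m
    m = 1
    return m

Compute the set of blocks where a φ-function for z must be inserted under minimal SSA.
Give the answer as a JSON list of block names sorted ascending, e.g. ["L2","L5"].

idom tree: L1←L0 L2←L0 L3←L2 L4←L2 L5←L3 L6←L5 L7←L5 L8←L3
Join-block Dom:
  L3: preds {L2,L6}: {L0,L2} ∩ {L0,L2,L3,L5,L6} = {L0,L2}; idom=L2
  L5: preds {L3,L7}: {L0,L2,L3} ∩ {L0,L2,L3,L5,L7} = {L0,L2,L3}; idom=L3
  L8: preds {L3,L5,L6,L7}: {L0,L2,L3} ∩ {L0,L2,L3,L5} ∩ {L0,L2,L3,L5,L6} ∩ {L0,L2,L3,L5,L7} = {L0,L2,L3}; idom=L3

DF derivation:
  L3←L2: walk · to L2
  L3←L6: walk L6→L5→L3 to L2
  L5←L3: walk · to L3
  L5←L7: walk L7→L5 to L3
  L8←L3: walk · to L3
  L8←L5: walk L5 to L3
  L8←L6: walk L6→L5 to L3
  L8←L7: walk L7→L5 to L3
  DF(L0)=∅
  DF(L1)=∅
  DF(L2)=∅
  DF(L3)={L3}
  DF(L4)=∅
  DF(L5)={L3,L5,L8}
  DF(L6)={L3,L8}
  DF(L7)={L5,L8}
  DF(L8)=∅

φ for z: defs {L4,L5}
  DF⁺ = {L3,L5,L8}

Answer: ["L3", "L5", "L8"]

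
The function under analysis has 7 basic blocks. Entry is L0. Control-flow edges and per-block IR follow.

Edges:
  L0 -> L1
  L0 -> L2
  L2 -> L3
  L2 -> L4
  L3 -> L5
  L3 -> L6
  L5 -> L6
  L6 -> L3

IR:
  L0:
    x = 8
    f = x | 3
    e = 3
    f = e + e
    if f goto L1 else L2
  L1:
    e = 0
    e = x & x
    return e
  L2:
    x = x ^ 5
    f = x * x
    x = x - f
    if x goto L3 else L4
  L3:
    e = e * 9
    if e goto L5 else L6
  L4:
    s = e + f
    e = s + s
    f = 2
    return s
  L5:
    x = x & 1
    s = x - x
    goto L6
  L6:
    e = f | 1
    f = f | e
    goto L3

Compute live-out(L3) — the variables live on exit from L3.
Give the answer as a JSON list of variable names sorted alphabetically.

Block summaries:
  L0: def={e,f,x} ue=∅
  L1: def={e} ue={x}
  L2: def={f,x} ue={x}
  L3: def={e} ue={e}
  L4: def={e,f,s} ue={e,f}
  L5: def={s,x} ue={x}
  L6: def={e,f} ue={f}

Liveness:
  L0 li=∅ lo={e,x}
  L1 li={x} lo=∅
  L2 li={e,x} lo={e,f,x}
  L3 li={e,f,x} lo={f,x}
  L4 li={e,f} lo=∅
  L5 li={f,x} lo={f,x}
  L6 li={f,x} lo={e,f,x}

live-out(L3) = ["f", "x"]

Answer: ["f", "x"]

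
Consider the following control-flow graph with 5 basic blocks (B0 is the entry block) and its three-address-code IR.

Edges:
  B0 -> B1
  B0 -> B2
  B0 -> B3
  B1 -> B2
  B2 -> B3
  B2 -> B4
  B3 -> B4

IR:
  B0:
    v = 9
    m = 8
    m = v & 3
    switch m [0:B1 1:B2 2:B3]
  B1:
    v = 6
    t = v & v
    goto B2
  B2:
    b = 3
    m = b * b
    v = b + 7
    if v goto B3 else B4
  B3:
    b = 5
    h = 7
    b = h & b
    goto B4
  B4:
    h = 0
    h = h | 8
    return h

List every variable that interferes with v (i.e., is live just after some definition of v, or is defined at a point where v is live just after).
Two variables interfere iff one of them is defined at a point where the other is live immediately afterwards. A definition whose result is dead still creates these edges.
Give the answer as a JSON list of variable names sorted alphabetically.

Per-block:
  B0 def {m,v} use ∅
  B1 def {t,v} use ∅
  B2 def {b,m,v} use ∅
  B3 def {b,h} use ∅
  B4 def {h} use ∅

Backward fixpoint:
  B0: in=∅ out=∅
  B1: in=∅ out=∅
  B2: in=∅ out=∅
  B3: in=∅ out=∅
  B4: in=∅ out=∅

Interference:
  b↔{h,m}
  h↔{b}
  m↔{b,v}
  t↔∅
  v↔{m}

N(v) = ["m"]

Answer: ["m"]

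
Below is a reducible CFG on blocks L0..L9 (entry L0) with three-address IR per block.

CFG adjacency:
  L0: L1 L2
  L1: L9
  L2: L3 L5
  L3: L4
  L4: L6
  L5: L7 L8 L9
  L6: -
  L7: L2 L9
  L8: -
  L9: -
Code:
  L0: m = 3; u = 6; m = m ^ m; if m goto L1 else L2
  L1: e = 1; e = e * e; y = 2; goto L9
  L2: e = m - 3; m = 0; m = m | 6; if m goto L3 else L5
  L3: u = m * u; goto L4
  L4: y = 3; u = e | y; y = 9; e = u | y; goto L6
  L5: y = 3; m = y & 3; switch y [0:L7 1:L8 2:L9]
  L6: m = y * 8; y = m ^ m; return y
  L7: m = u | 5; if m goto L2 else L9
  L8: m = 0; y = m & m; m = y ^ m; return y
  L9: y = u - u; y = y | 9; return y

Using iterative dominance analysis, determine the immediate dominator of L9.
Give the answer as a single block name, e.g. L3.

idom tree: L1←L0 L2←L0 L3←L2 L4←L3 L5←L2 L6←L4 L7←L5 L8←L5 L9←L0
Dom∩ at merges:
  L2: preds {L0,L7}: {L0} ∩ {L0,L2,L5,L7} = {L0}; idom=L0
  L9: preds {L1,L5,L7}: {L0,L1} ∩ {L0,L2,L5} ∩ {L0,L2,L5,L7} = {L0}; idom=L0

idom(L9) = L0

Answer: L0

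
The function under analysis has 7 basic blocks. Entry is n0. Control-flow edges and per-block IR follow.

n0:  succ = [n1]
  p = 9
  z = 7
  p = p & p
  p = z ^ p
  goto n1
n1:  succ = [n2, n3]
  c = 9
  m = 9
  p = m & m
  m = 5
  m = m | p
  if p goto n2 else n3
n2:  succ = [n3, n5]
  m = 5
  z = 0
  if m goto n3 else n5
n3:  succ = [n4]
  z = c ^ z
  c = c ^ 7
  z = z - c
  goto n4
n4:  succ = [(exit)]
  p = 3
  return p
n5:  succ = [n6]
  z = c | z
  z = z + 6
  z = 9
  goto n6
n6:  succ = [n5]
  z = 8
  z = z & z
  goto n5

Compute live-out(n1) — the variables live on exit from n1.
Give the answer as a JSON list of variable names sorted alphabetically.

Answer: ["c", "z"]

Working:
Per-block:
  n0: {p,z} / ∅
  n1: {c,m,p} / ∅
  n2: {m,z} / ∅
  n3: {c,z} / {c,z}
  n4: {p} / ∅
  n5: {z} / {c,z}
  n6: {z} / ∅

Backward fixpoint:
  live n0: ∅→{z}
  live n1: {z}→{c,z}
  live n2: {c}→{c,z}
  live n3: {c,z}→∅
  live n4: ∅→∅
  live n5: {c,z}→{c}
  live n6: {c}→{c,z}

live-out(n1) = ["c", "z"]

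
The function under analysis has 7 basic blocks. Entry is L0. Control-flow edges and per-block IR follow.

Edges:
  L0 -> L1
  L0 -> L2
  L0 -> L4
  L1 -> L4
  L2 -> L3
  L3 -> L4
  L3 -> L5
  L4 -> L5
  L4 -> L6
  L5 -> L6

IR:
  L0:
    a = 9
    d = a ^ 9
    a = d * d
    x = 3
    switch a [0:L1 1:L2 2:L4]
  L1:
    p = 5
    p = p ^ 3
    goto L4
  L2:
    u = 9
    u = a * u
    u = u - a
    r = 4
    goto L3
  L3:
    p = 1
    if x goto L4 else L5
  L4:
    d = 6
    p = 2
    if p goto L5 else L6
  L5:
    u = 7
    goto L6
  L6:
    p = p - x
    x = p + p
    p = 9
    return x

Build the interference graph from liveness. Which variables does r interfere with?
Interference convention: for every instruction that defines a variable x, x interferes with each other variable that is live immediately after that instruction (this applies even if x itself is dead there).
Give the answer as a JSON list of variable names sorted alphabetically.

Per-block:
  L0: def={a,d,x} ue=∅
  L1: def={p} ue=∅
  L2: def={r,u} ue={a}
  L3: def={p} ue={x}
  L4: def={d,p} ue=∅
  L5: def={u} ue=∅
  L6: def={p,x} ue={p,x}

Live sets:
  L0 li=∅ lo={a,x}
  L1 li={x} lo={x}
  L2 li={a,x} lo={x}
  L3 li={x} lo={p,x}
  L4 li={x} lo={p,x}
  L5 li={p,x} lo={p,x}
  L6 li={p,x} lo=∅

Interfere edges:
  a — {u,x}
  d — {x}
  p — {u,x}
  r — {x}
  u — {a,p,x}
  x — {a,d,p,r,u}

N(r) = ["x"]

Answer: ["x"]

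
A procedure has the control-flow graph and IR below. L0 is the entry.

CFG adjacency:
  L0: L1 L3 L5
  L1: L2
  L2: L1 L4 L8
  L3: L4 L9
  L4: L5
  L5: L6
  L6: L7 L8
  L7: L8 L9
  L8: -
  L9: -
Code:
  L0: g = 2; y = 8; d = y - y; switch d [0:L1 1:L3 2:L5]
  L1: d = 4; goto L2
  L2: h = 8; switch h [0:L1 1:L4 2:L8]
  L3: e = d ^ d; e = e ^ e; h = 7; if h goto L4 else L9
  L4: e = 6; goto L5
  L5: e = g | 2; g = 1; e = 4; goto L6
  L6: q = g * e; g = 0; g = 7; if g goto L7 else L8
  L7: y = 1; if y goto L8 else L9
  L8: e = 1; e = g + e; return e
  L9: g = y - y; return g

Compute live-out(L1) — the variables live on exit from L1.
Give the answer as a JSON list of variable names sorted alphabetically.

Per-block:
  L0 def {d,g,y} use ∅
  L1 def {d} use ∅
  L2 def {h} use ∅
  L3 def {e,h} use {d}
  L4 def {e} use ∅
  L5 def {e,g} use {g}
  L6 def {g,q} use {e,g}
  L7 def {y} use ∅
  L8 def {e} use {g}
  L9 def {g} use {y}

Backward fixpoint:
  live L0: ∅→{d,g,y}
  live L1: {g}→{g}
  live L2: {g}→{g}
  live L3: {d,g,y}→{g,y}
  live L4: {g}→{g}
  live L5: {g}→{e,g}
  live L6: {e,g}→{g}
  live L7: {g}→{g,y}
  live L8: {g}→∅
  live L9: {y}→∅

live-out(L1) = ["g"]

Answer: ["g"]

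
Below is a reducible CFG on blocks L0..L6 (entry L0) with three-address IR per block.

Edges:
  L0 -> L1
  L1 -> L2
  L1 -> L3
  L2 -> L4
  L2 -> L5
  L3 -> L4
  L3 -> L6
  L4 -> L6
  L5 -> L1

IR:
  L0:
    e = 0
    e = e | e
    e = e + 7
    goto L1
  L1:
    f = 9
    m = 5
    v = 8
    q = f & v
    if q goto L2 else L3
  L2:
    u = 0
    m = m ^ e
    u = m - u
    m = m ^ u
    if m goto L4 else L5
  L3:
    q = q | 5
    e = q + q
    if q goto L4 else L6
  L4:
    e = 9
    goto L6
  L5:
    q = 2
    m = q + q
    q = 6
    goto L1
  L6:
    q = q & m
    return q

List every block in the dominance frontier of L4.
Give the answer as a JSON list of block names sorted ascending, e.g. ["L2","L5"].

Answer: ["L6"]

Derivation:
idom tree: L1←L0 L2←L1 L3←L1 L4←L1 L5←L2 L6←L1
Dom at joins:
  L1: preds {L0,L5}: {L0} ∩ {L0,L1,L2,L5} = {L0}; idom=L0
  L4: preds {L2,L3}: {L0,L1,L2} ∩ {L0,L1,L3} = {L0,L1}; idom=L1
  L6: preds {L3,L4}: {L0,L1,L3} ∩ {L0,L1,L4} = {L0,L1}; idom=L1

DF derivation:
  join L1 pred L0: · stop@L0
  join L1 pred L5: L5→L2→L1 stop@L0
  join L4 pred L2: L2 stop@L1
  join L4 pred L3: L3 stop@L1
  join L6 pred L3: L3 stop@L1
  join L6 pred L4: L4 stop@L1
  L0: DF=∅
  L1: DF={L1}
  L2: DF={L1,L4}
  L3: DF={L4,L6}
  L4: DF={L6}
  L5: DF={L1}
  L6: DF=∅

DF(L4) = ["L6"]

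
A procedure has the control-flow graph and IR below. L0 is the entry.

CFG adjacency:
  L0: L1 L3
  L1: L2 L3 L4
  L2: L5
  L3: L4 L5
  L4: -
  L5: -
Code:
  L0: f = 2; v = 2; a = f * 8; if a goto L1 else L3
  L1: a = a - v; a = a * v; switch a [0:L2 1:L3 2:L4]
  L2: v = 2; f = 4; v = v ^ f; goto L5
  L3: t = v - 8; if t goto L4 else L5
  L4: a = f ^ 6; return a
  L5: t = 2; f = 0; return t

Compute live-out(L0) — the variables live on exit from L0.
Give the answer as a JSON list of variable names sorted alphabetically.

Block summaries:
  L0: {a,f,v} / ∅
  L1: {a} / {a,v}
  L2: {f,v} / ∅
  L3: {t} / {v}
  L4: {a} / {f}
  L5: {f,t} / ∅

Liveness:
  live L0: ∅→{a,f,v}
  live L1: {a,f,v}→{f,v}
  live L2: ∅→∅
  live L3: {f,v}→{f}
  live L4: {f}→∅
  live L5: ∅→∅

live-out(L0) = ["a", "f", "v"]

Answer: ["a", "f", "v"]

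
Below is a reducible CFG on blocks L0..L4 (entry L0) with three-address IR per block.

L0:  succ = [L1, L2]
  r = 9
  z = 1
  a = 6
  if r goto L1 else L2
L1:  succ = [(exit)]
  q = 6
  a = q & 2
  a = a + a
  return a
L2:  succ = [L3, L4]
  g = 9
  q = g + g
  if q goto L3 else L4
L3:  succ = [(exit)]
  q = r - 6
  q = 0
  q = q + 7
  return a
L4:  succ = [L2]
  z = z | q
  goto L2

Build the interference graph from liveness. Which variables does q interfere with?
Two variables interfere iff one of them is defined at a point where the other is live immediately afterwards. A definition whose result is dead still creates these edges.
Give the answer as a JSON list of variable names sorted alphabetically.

Block summaries:
  L0 def {a,r,z} use ∅
  L1 def {a,q} use ∅
  L2 def {g,q} use ∅
  L3 def {q} use {a,r}
  L4 def {z} use {q,z}

Live sets:
  L0: in=∅ out={a,r,z}
  L1: in=∅ out=∅
  L2: in={a,r,z} out={a,q,r,z}
  L3: in={a,r} out=∅
  L4: in={a,q,r,z} out={a,r,z}

Interference:
  a: {g,q,r,z}
  g: {a,r,z}
  q: {a,r,z}
  r: {a,g,q,z}
  z: {a,g,q,r}

N(q) = ["a", "r", "z"]

Answer: ["a", "r", "z"]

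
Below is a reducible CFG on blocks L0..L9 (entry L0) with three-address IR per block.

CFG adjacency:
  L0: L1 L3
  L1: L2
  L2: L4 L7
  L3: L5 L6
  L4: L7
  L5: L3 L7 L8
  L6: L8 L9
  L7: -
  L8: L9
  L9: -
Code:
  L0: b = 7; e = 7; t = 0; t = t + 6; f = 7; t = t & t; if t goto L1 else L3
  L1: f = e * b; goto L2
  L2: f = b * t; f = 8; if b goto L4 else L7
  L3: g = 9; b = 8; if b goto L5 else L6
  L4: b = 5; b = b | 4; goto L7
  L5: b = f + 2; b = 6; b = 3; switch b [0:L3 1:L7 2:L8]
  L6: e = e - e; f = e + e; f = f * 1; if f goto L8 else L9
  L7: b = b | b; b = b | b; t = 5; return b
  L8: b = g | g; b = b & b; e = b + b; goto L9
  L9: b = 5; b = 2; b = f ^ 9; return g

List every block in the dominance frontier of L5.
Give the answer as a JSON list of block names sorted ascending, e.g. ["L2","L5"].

idom tree: L1←L0 L2←L1 L3←L0 L4←L2 L5←L3 L6←L3 L7←L0 L8←L3 L9←L3
Dom∩ at merges:
  L3: preds {L0,L5}: {L0} ∩ {L0,L3,L5} = {L0}; idom=L0
  L7: preds {L2,L4,L5}: {L0,L1,L2} ∩ {L0,L1,L2,L4} ∩ {L0,L3,L5} = {L0}; idom=L0
  L8: preds {L5,L6}: {L0,L3,L5} ∩ {L0,L3,L6} = {L0,L3}; idom=L3
  L9: preds {L6,L8}: {L0,L3,L6} ∩ {L0,L3,L8} = {L0,L3}; idom=L3

DF walk-up:
  L3←L0: walk · to L0
  L3←L5: walk L5→L3 to L0
  L7←L2: walk L2→L1 to L0
  L7←L4: walk L4→L2→L1 to L0
  L7←L5: walk L5→L3 to L0
  L8←L5: walk L5 to L3
  L8←L6: walk L6 to L3
  L9←L6: walk L6 to L3
  L9←L8: walk L8 to L3
  L0: DF=∅
  L1: DF={L7}
  L2: DF={L7}
  L3: DF={L3,L7}
  L4: DF={L7}
  L5: DF={L3,L7,L8}
  L6: DF={L8,L9}
  L7: DF=∅
  L8: DF={L9}
  L9: DF=∅

DF(L5) = ["L3", "L7", "L8"]

Answer: ["L3", "L7", "L8"]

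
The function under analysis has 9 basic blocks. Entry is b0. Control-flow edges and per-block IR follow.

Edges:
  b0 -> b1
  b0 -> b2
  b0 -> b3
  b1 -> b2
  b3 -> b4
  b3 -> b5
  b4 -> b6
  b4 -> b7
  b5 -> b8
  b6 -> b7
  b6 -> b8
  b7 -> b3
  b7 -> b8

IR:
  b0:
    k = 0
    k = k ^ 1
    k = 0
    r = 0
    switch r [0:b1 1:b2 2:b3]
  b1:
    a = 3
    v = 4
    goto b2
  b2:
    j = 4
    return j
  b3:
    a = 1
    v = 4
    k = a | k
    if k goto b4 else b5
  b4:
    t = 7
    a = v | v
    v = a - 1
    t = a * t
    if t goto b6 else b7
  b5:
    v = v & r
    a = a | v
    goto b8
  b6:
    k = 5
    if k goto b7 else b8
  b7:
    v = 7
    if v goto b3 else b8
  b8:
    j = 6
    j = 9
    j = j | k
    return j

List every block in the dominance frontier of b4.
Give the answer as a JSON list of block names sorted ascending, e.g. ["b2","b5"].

Answer: ["b3", "b8"]

Working:
idom tree: b1←b0 b2←b0 b3←b0 b4←b3 b5←b3 b6←b4 b7←b4 b8←b3
Dom at joins:
  b2: preds {b0,b1}: {b0} ∩ {b0,b1} = {b0}; idom=b0
  b3: preds {b0,b7}: {b0} ∩ {b0,b3,b4,b7} = {b0}; idom=b0
  b7: preds {b4,b6}: {b0,b3,b4} ∩ {b0,b3,b4,b6} = {b0,b3,b4}; idom=b4
  b8: preds {b5,b6,b7}: {b0,b3,b5} ∩ {b0,b3,b4,b6} ∩ {b0,b3,b4,b7} = {b0,b3}; idom=b3

Frontier:
  join b2 pred b0: · stop@b0
  join b2 pred b1: b1 stop@b0
  join b3 pred b0: · stop@b0
  join b3 pred b7: b7→b4→b3 stop@b0
  join b7 pred b4: · stop@b4
  join b7 pred b6: b6 stop@b4
  join b8 pred b5: b5 stop@b3
  join b8 pred b6: b6→b4 stop@b3
  join b8 pred b7: b7→b4 stop@b3
  b0: DF=∅
  b1: DF={b2}
  b2: DF=∅
  b3: DF={b3}
  b4: DF={b3,b8}
  b5: DF={b8}
  b6: DF={b7,b8}
  b7: DF={b3,b8}
  b8: DF=∅

DF(b4) = ["b3", "b8"]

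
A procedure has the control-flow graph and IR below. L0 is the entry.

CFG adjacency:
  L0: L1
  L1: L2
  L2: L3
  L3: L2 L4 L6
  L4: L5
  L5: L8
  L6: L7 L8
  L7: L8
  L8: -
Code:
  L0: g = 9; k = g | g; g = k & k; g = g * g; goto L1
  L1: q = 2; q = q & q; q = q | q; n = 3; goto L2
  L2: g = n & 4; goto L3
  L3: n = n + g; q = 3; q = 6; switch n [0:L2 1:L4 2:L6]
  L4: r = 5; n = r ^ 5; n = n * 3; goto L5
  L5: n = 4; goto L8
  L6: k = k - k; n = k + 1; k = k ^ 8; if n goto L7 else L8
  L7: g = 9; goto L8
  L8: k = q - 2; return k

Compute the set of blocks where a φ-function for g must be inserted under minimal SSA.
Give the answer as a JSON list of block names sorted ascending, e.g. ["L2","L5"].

Answer: ["L2", "L8"]

Analysis:
idom tree: L1←L0 L2←L1 L3←L2 L4←L3 L5←L4 L6←L3 L7←L6 L8←L3
Dom at joins:
  L2: preds {L1,L3}: {L0,L1} ∩ {L0,L1,L2,L3} = {L0,L1}; idom=L1
  L8: preds {L5,L6,L7}: {L0,L1,L2,L3,L4,L5} ∩ {L0,L1,L2,L3,L6} ∩ {L0,L1,L2,L3,L6,L7} = {L0,L1,L2,L3}; idom=L3

DF walk-up:
  L2←L1: walk · to L1
  L2←L3: walk L3→L2 to L1
  L8←L5: walk L5→L4 to L3
  L8←L6: walk L6 to L3
  L8←L7: walk L7→L6 to L3
  DF(L0)=∅
  DF(L1)=∅
  DF(L2)={L2}
  DF(L3)={L2}
  DF(L4)={L8}
  DF(L5)={L8}
  DF(L6)={L8}
  DF(L7)={L8}
  DF(L8)=∅

φ for g: defs {L0,L2,L7}
  DF⁺ = {L2,L8}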